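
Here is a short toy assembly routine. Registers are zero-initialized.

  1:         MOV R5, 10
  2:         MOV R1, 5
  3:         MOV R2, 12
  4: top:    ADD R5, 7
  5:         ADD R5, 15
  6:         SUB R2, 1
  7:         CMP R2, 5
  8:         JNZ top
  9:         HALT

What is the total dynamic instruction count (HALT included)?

39

R5=10
R1=5
R2=12
R5=10+7=17
R5=17+15=32
R2=12-1=11
CMP R2, 5  (cmp 11,5)
JNZ top: taken
R5=32+7=39
R5=39+15=54
R2=11-1=10
CMP R2, 5  (cmp 10,5)
JNZ top: taken
R5=54+7=61
R5=61+15=76
R2=10-1=9
CMP R2, 5  (cmp 9,5)
JNZ top: taken
R5=76+7=83
R5=83+15=98
R2=9-1=8
CMP R2, 5  (cmp 8,5)
JNZ top: taken
R5=98+7=105
R5=105+15=120
R2=8-1=7
CMP R2, 5  (cmp 7,5)
JNZ top: taken
R5=120+7=127
R5=127+15=142
R2=7-1=6
CMP R2, 5  (cmp 6,5)
JNZ top: taken
R5=142+7=149
R5=149+15=164
R2=6-1=5
CMP R2, 5  (cmp 5,5)
JNZ top: not taken
halt.
Total executed instructions: 39.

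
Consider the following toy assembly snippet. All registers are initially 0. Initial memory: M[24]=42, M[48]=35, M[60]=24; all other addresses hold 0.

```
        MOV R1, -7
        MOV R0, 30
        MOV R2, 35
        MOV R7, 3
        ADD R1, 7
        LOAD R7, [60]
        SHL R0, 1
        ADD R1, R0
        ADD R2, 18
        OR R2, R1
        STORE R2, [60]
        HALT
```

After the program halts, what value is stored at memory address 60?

after MOV R1, -7: R1=-7
after MOV R0, 30: R0=30
after MOV R2, 35: R2=35
after MOV R7, 3: R7=3
after ADD R1, 7: R1=(-7)+7=0
after LOAD R7, [60]: R7=M[60]=24
after SHL R0, 1: R0=30<<1=60
after ADD R1, R0: R1=0+60=60
after ADD R2, 18: R2=35+18=53
after OR R2, R1: R2=53|60=61
STORE R2, [60] → M[60]=61
halt.

61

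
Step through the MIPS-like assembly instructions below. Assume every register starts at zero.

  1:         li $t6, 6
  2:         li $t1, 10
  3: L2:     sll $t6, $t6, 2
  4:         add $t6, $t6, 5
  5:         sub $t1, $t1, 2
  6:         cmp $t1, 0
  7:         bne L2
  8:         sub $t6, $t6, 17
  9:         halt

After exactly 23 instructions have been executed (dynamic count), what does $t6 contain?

after li $t6, 6: $t6=6
after li $t1, 10: $t1=10
after sll $t6, $t6, 2: $t6=6<<2=24
after add $t6, $t6, 5: $t6=24+5=29
after sub $t1, $t1, 2: $t1=10-2=8
cmp $t1, 0  (cmp 8,0)
bne L2: taken
after sll $t6, $t6, 2: $t6=29<<2=116
after add $t6, $t6, 5: $t6=116+5=121
after sub $t1, $t1, 2: $t1=8-2=6
cmp $t1, 0  (cmp 6,0)
bne L2: taken
after sll $t6, $t6, 2: $t6=121<<2=484
after add $t6, $t6, 5: $t6=484+5=489
after sub $t1, $t1, 2: $t1=6-2=4
cmp $t1, 0  (cmp 4,0)
bne L2: taken
after sll $t6, $t6, 2: $t6=489<<2=1956
after add $t6, $t6, 5: $t6=1956+5=1961
after sub $t1, $t1, 2: $t1=4-2=2
cmp $t1, 0  (cmp 2,0)
bne L2: taken
after sll $t6, $t6, 2: $t6=1961<<2=7844
After step 23: $t6 = 7844.

7844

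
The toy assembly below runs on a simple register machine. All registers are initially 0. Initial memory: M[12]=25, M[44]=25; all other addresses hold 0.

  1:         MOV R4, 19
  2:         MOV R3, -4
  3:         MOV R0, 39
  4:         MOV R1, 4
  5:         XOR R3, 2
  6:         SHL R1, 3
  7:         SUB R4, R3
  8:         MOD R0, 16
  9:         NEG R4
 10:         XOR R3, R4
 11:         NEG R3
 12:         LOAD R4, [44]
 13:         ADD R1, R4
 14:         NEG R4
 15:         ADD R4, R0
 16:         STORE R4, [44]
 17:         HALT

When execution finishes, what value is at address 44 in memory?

-18

MOV R4, 19 → R4=19
MOV R3, -4 → R3=-4
MOV R0, 39 → R0=39
MOV R1, 4 → R1=4
XOR R3, 2 → R3=(-4)^2=-2
SHL R1, 3 → R1=4<<3=32
SUB R4, R3 → R4=19-(-2)=21
MOD R0, 16 → R0=39%16=7
NEG R4 → R4=-(21)=-21
XOR R3, R4 → R3=(-2)^(-21)=21
NEG R3 → R3=-(21)=-21
LOAD R4, [44] → R4=M[44]=25
ADD R1, R4 → R1=32+25=57
NEG R4 → R4=-(25)=-25
ADD R4, R0 → R4=(-25)+7=-18
STORE R4, [44] → M[44]=-18
halt.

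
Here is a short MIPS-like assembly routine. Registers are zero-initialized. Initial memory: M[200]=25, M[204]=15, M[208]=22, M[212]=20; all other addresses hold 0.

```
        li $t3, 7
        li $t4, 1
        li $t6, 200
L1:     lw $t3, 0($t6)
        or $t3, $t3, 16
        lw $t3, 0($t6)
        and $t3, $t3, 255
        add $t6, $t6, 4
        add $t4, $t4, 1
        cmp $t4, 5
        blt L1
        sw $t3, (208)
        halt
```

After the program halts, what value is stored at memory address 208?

$t3=7
$t4=1
$t6=200
$t3=M[200]=25
$t3=25|16=25
$t3=M[200]=25
$t3=25&255=25
$t6=200+4=204
$t4=1+1=2
cmp $t4, 5  (cmp 2,5)
blt L1: taken
$t3=M[204]=15
$t3=15|16=31
$t3=M[204]=15
$t3=15&255=15
$t6=204+4=208
$t4=2+1=3
cmp $t4, 5  (cmp 3,5)
blt L1: taken
$t3=M[208]=22
$t3=22|16=22
$t3=M[208]=22
$t3=22&255=22
$t6=208+4=212
$t4=3+1=4
cmp $t4, 5  (cmp 4,5)
blt L1: taken
$t3=M[212]=20
$t3=20|16=20
$t3=M[212]=20
$t3=20&255=20
$t6=212+4=216
$t4=4+1=5
cmp $t4, 5  (cmp 5,5)
blt L1: not taken
sw $t3, (208) → M[208]=20
halt.

20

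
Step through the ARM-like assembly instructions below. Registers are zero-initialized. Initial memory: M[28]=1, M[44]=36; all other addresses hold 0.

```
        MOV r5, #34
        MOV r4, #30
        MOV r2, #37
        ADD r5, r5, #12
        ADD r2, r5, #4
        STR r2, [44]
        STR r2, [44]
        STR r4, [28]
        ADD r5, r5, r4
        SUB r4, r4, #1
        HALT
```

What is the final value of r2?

50

after MOV r5, #34: r5=34
after MOV r4, #30: r4=30
after MOV r2, #37: r2=37
after ADD r5, r5, #12: r5=34+12=46
after ADD r2, r5, #4: r2=46+4=50
STR r2, [44] → M[44]=50
STR r2, [44] → M[44]=50
STR r4, [28] → M[28]=30
after ADD r5, r5, r4: r5=46+30=76
after SUB r4, r4, #1: r4=30-1=29
halt.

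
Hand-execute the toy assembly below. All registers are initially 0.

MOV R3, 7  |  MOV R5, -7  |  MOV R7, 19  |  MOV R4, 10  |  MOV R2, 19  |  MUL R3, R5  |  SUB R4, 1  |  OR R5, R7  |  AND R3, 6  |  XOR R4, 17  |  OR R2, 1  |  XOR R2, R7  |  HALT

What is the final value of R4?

24

after MOV R3, 7: R3=7
after MOV R5, -7: R5=-7
after MOV R7, 19: R7=19
after MOV R4, 10: R4=10
after MOV R2, 19: R2=19
after MUL R3, R5: R3=7*(-7)=-49
after SUB R4, 1: R4=10-1=9
after OR R5, R7: R5=(-7)|19=-5
after AND R3, 6: R3=(-49)&6=6
after XOR R4, 17: R4=9^17=24
after OR R2, 1: R2=19|1=19
after XOR R2, R7: R2=19^19=0
halt.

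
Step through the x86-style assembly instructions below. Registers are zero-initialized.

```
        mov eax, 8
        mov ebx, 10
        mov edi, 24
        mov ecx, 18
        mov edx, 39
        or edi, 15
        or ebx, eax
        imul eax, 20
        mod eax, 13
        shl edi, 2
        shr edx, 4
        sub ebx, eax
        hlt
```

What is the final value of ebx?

after mov eax, 8: eax=8
after mov ebx, 10: ebx=10
after mov edi, 24: edi=24
after mov ecx, 18: ecx=18
after mov edx, 39: edx=39
after or edi, 15: edi=24|15=31
after or ebx, eax: ebx=10|8=10
after imul eax, 20: eax=8*20=160
after mod eax, 13: eax=160%13=4
after shl edi, 2: edi=31<<2=124
after shr edx, 4: edx=39>>4=2
after sub ebx, eax: ebx=10-4=6
halt.

6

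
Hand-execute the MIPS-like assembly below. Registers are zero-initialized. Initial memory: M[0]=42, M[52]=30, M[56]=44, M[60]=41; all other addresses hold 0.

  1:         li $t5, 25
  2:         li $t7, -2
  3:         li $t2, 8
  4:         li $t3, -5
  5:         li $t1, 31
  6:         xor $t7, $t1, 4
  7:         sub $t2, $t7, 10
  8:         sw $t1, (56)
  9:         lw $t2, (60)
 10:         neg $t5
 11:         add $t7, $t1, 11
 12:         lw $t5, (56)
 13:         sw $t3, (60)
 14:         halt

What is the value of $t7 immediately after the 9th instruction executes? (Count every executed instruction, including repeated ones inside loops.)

27

$t5=25
$t7=-2
$t2=8
$t3=-5
$t1=31
$t7=31^4=27
$t2=27-10=17
sw $t1, (56) → M[56]=31
$t2=M[60]=41
After step 9: $t7 = 27.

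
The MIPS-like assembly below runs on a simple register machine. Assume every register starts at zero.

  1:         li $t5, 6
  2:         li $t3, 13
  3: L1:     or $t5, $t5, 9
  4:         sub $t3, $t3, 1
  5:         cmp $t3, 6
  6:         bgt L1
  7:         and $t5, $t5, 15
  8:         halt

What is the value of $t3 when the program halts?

6

after li $t5, 6: $t5=6
after li $t3, 13: $t3=13
after or $t5, $t5, 9: $t5=6|9=15
after sub $t3, $t3, 1: $t3=13-1=12
cmp $t3, 6  (cmp 12,6)
bgt L1: taken
after or $t5, $t5, 9: $t5=15|9=15
after sub $t3, $t3, 1: $t3=12-1=11
cmp $t3, 6  (cmp 11,6)
bgt L1: taken
after or $t5, $t5, 9: $t5=15|9=15
after sub $t3, $t3, 1: $t3=11-1=10
cmp $t3, 6  (cmp 10,6)
bgt L1: taken
after or $t5, $t5, 9: $t5=15|9=15
after sub $t3, $t3, 1: $t3=10-1=9
cmp $t3, 6  (cmp 9,6)
bgt L1: taken
after or $t5, $t5, 9: $t5=15|9=15
after sub $t3, $t3, 1: $t3=9-1=8
cmp $t3, 6  (cmp 8,6)
bgt L1: taken
after or $t5, $t5, 9: $t5=15|9=15
after sub $t3, $t3, 1: $t3=8-1=7
cmp $t3, 6  (cmp 7,6)
bgt L1: taken
after or $t5, $t5, 9: $t5=15|9=15
after sub $t3, $t3, 1: $t3=7-1=6
cmp $t3, 6  (cmp 6,6)
bgt L1: not taken
after and $t5, $t5, 15: $t5=15&15=15
halt.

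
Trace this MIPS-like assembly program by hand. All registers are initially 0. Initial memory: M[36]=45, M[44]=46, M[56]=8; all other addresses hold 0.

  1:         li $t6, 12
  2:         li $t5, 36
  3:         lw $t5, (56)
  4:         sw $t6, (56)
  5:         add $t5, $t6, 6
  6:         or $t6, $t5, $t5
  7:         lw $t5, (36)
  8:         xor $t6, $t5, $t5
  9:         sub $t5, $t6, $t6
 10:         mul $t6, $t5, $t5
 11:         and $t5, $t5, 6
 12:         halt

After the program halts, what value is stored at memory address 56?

12

$t6=12
$t5=36
$t5=M[56]=8
sw $t6, (56) → M[56]=12
$t5=12+6=18
$t6=18|18=18
$t5=M[36]=45
$t6=45^45=0
$t5=0-0=0
$t6=0*0=0
$t5=0&6=0
halt.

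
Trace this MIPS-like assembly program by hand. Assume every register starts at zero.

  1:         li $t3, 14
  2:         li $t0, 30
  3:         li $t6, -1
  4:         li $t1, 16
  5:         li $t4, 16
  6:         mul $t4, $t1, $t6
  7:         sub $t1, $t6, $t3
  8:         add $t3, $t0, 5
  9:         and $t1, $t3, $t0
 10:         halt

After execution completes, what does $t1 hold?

2

$t3=14
$t0=30
$t6=-1
$t1=16
$t4=16
$t4=16*(-1)=-16
$t1=(-1)-14=-15
$t3=30+5=35
$t1=35&30=2
halt.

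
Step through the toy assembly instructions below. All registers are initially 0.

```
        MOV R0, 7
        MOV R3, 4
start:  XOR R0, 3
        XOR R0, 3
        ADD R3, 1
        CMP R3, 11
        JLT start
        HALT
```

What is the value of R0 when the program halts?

after MOV R0, 7: R0=7
after MOV R3, 4: R3=4
after XOR R0, 3: R0=7^3=4
after XOR R0, 3: R0=4^3=7
after ADD R3, 1: R3=4+1=5
CMP R3, 11  (cmp 5,11)
JLT start: taken
after XOR R0, 3: R0=7^3=4
after XOR R0, 3: R0=4^3=7
after ADD R3, 1: R3=5+1=6
CMP R3, 11  (cmp 6,11)
JLT start: taken
after XOR R0, 3: R0=7^3=4
after XOR R0, 3: R0=4^3=7
after ADD R3, 1: R3=6+1=7
CMP R3, 11  (cmp 7,11)
JLT start: taken
after XOR R0, 3: R0=7^3=4
after XOR R0, 3: R0=4^3=7
after ADD R3, 1: R3=7+1=8
CMP R3, 11  (cmp 8,11)
JLT start: taken
after XOR R0, 3: R0=7^3=4
after XOR R0, 3: R0=4^3=7
after ADD R3, 1: R3=8+1=9
CMP R3, 11  (cmp 9,11)
JLT start: taken
after XOR R0, 3: R0=7^3=4
after XOR R0, 3: R0=4^3=7
after ADD R3, 1: R3=9+1=10
CMP R3, 11  (cmp 10,11)
JLT start: taken
after XOR R0, 3: R0=7^3=4
after XOR R0, 3: R0=4^3=7
after ADD R3, 1: R3=10+1=11
CMP R3, 11  (cmp 11,11)
JLT start: not taken
halt.

7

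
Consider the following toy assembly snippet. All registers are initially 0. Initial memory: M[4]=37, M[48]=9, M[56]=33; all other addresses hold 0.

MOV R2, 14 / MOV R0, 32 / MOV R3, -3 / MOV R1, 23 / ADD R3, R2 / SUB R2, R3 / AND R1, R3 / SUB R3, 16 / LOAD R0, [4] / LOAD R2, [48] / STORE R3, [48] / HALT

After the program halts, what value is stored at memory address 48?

MOV R2, 14 → R2=14
MOV R0, 32 → R0=32
MOV R3, -3 → R3=-3
MOV R1, 23 → R1=23
ADD R3, R2 → R3=(-3)+14=11
SUB R2, R3 → R2=14-11=3
AND R1, R3 → R1=23&11=3
SUB R3, 16 → R3=11-16=-5
LOAD R0, [4] → R0=M[4]=37
LOAD R2, [48] → R2=M[48]=9
STORE R3, [48] → M[48]=-5
halt.

-5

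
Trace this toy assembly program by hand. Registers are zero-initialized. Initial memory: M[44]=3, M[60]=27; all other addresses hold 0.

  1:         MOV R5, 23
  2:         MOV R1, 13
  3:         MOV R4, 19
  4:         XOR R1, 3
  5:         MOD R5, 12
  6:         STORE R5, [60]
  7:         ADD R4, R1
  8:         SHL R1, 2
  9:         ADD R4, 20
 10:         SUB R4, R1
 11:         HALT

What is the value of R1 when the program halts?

MOV R5, 23 → R5=23
MOV R1, 13 → R1=13
MOV R4, 19 → R4=19
XOR R1, 3 → R1=13^3=14
MOD R5, 12 → R5=23%12=11
STORE R5, [60] → M[60]=11
ADD R4, R1 → R4=19+14=33
SHL R1, 2 → R1=14<<2=56
ADD R4, 20 → R4=33+20=53
SUB R4, R1 → R4=53-56=-3
halt.

56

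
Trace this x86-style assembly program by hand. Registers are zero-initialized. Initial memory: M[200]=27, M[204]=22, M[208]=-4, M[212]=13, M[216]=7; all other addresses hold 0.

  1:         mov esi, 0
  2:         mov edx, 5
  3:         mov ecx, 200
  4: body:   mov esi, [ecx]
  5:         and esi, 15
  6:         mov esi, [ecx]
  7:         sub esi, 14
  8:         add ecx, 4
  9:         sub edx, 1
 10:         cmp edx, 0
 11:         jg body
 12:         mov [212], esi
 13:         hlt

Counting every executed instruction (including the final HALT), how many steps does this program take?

mov esi, 0 → esi=0
mov edx, 5 → edx=5
mov ecx, 200 → ecx=200
mov esi, [ecx] → esi=M[200]=27
and esi, 15 → esi=27&15=11
mov esi, [ecx] → esi=M[200]=27
sub esi, 14 → esi=27-14=13
add ecx, 4 → ecx=200+4=204
sub edx, 1 → edx=5-1=4
cmp edx, 0  (cmp 4,0)
jg body: taken
mov esi, [ecx] → esi=M[204]=22
and esi, 15 → esi=22&15=6
mov esi, [ecx] → esi=M[204]=22
sub esi, 14 → esi=22-14=8
add ecx, 4 → ecx=204+4=208
sub edx, 1 → edx=4-1=3
cmp edx, 0  (cmp 3,0)
jg body: taken
mov esi, [ecx] → esi=M[208]=-4
and esi, 15 → esi=(-4)&15=12
mov esi, [ecx] → esi=M[208]=-4
sub esi, 14 → esi=(-4)-14=-18
add ecx, 4 → ecx=208+4=212
sub edx, 1 → edx=3-1=2
cmp edx, 0  (cmp 2,0)
jg body: taken
mov esi, [ecx] → esi=M[212]=13
and esi, 15 → esi=13&15=13
mov esi, [ecx] → esi=M[212]=13
sub esi, 14 → esi=13-14=-1
add ecx, 4 → ecx=212+4=216
sub edx, 1 → edx=2-1=1
cmp edx, 0  (cmp 1,0)
jg body: taken
mov esi, [ecx] → esi=M[216]=7
and esi, 15 → esi=7&15=7
mov esi, [ecx] → esi=M[216]=7
sub esi, 14 → esi=7-14=-7
add ecx, 4 → ecx=216+4=220
sub edx, 1 → edx=1-1=0
cmp edx, 0  (cmp 0,0)
jg body: not taken
mov [212], esi → M[212]=-7
halt.
Total executed instructions: 45.

45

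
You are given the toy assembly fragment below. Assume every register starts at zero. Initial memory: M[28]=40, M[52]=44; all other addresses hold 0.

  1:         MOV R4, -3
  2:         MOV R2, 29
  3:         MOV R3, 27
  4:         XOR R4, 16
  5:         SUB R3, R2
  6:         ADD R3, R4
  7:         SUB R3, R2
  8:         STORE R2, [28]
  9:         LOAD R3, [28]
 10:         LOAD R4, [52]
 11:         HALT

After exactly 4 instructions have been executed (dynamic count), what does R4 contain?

-19

after MOV R4, -3: R4=-3
after MOV R2, 29: R2=29
after MOV R3, 27: R3=27
after XOR R4, 16: R4=(-3)^16=-19
After step 4: R4 = -19.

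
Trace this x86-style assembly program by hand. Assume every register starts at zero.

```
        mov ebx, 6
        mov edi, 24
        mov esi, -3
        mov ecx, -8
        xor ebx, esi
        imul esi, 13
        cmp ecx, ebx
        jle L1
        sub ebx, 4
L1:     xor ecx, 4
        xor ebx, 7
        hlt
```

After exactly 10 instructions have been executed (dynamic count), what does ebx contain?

-4

mov ebx, 6 → ebx=6
mov edi, 24 → edi=24
mov esi, -3 → esi=-3
mov ecx, -8 → ecx=-8
xor ebx, esi → ebx=6^(-3)=-5
imul esi, 13 → esi=(-3)*13=-39
cmp ecx, ebx  (cmp -8,-5)
jle L1: taken
xor ecx, 4 → ecx=(-8)^4=-4
xor ebx, 7 → ebx=(-5)^7=-4
After step 10: ebx = -4.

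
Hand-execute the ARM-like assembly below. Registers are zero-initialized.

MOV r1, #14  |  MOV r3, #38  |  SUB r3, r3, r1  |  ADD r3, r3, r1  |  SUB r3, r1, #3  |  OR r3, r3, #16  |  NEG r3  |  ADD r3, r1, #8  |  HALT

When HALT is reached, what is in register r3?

22

MOV r1, #14 → r1=14
MOV r3, #38 → r3=38
SUB r3, r3, r1 → r3=38-14=24
ADD r3, r3, r1 → r3=24+14=38
SUB r3, r1, #3 → r3=14-3=11
OR r3, r3, #16 → r3=11|16=27
NEG r3 → r3=-(27)=-27
ADD r3, r1, #8 → r3=14+8=22
halt.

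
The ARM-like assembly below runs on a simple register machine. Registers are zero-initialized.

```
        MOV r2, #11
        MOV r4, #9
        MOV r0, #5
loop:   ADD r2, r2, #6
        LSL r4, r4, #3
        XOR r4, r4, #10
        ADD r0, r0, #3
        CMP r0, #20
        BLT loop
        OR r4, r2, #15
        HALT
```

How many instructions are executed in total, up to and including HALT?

35

r2=11
r4=9
r0=5
r2=11+6=17
r4=9<<3=72
r4=72^10=66
r0=5+3=8
CMP r0, #20  (cmp 8,20)
BLT loop: taken
r2=17+6=23
r4=66<<3=528
r4=528^10=538
r0=8+3=11
CMP r0, #20  (cmp 11,20)
BLT loop: taken
r2=23+6=29
r4=538<<3=4304
r4=4304^10=4314
r0=11+3=14
CMP r0, #20  (cmp 14,20)
BLT loop: taken
r2=29+6=35
r4=4314<<3=34512
r4=34512^10=34522
r0=14+3=17
CMP r0, #20  (cmp 17,20)
BLT loop: taken
r2=35+6=41
r4=34522<<3=276176
r4=276176^10=276186
r0=17+3=20
CMP r0, #20  (cmp 20,20)
BLT loop: not taken
r4=41|15=47
halt.
Total executed instructions: 35.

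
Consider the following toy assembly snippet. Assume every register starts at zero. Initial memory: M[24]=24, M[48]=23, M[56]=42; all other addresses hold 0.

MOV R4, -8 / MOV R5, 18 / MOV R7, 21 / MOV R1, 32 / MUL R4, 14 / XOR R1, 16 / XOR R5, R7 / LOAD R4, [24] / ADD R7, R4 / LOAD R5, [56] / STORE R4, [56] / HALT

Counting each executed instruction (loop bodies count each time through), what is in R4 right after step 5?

-112

MOV R4, -8 → R4=-8
MOV R5, 18 → R5=18
MOV R7, 21 → R7=21
MOV R1, 32 → R1=32
MUL R4, 14 → R4=(-8)*14=-112
After step 5: R4 = -112.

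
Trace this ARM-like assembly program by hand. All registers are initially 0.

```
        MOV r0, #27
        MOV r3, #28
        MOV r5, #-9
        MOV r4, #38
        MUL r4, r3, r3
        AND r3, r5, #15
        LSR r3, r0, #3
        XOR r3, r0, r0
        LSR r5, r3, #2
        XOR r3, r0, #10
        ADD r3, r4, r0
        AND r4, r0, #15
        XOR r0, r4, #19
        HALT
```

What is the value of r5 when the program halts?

0

after MOV r0, #27: r0=27
after MOV r3, #28: r3=28
after MOV r5, #-9: r5=-9
after MOV r4, #38: r4=38
after MUL r4, r3, r3: r4=28*28=784
after AND r3, r5, #15: r3=(-9)&15=7
after LSR r3, r0, #3: r3=27>>3=3
after XOR r3, r0, r0: r3=27^27=0
after LSR r5, r3, #2: r5=0>>2=0
after XOR r3, r0, #10: r3=27^10=17
after ADD r3, r4, r0: r3=784+27=811
after AND r4, r0, #15: r4=27&15=11
after XOR r0, r4, #19: r0=11^19=24
halt.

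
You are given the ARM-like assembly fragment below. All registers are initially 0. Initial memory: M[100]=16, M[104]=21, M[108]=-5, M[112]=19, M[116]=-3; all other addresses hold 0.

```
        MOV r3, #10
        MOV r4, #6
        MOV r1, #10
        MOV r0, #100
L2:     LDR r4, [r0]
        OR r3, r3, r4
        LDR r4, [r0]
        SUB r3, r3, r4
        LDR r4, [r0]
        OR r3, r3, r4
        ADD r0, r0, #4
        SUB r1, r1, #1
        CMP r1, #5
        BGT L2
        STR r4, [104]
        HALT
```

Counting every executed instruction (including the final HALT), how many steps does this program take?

56

after MOV r3, #10: r3=10
after MOV r4, #6: r4=6
after MOV r1, #10: r1=10
after MOV r0, #100: r0=100
after LDR r4, [r0]: r4=M[100]=16
after OR r3, r3, r4: r3=10|16=26
after LDR r4, [r0]: r4=M[100]=16
after SUB r3, r3, r4: r3=26-16=10
after LDR r4, [r0]: r4=M[100]=16
after OR r3, r3, r4: r3=10|16=26
after ADD r0, r0, #4: r0=100+4=104
after SUB r1, r1, #1: r1=10-1=9
CMP r1, #5  (cmp 9,5)
BGT L2: taken
after LDR r4, [r0]: r4=M[104]=21
after OR r3, r3, r4: r3=26|21=31
after LDR r4, [r0]: r4=M[104]=21
after SUB r3, r3, r4: r3=31-21=10
after LDR r4, [r0]: r4=M[104]=21
after OR r3, r3, r4: r3=10|21=31
after ADD r0, r0, #4: r0=104+4=108
after SUB r1, r1, #1: r1=9-1=8
CMP r1, #5  (cmp 8,5)
BGT L2: taken
after LDR r4, [r0]: r4=M[108]=-5
after OR r3, r3, r4: r3=31|(-5)=-1
after LDR r4, [r0]: r4=M[108]=-5
after SUB r3, r3, r4: r3=(-1)-(-5)=4
after LDR r4, [r0]: r4=M[108]=-5
after OR r3, r3, r4: r3=4|(-5)=-1
after ADD r0, r0, #4: r0=108+4=112
after SUB r1, r1, #1: r1=8-1=7
CMP r1, #5  (cmp 7,5)
BGT L2: taken
after LDR r4, [r0]: r4=M[112]=19
after OR r3, r3, r4: r3=(-1)|19=-1
after LDR r4, [r0]: r4=M[112]=19
after SUB r3, r3, r4: r3=(-1)-19=-20
after LDR r4, [r0]: r4=M[112]=19
after OR r3, r3, r4: r3=(-20)|19=-1
after ADD r0, r0, #4: r0=112+4=116
after SUB r1, r1, #1: r1=7-1=6
CMP r1, #5  (cmp 6,5)
BGT L2: taken
after LDR r4, [r0]: r4=M[116]=-3
after OR r3, r3, r4: r3=(-1)|(-3)=-1
after LDR r4, [r0]: r4=M[116]=-3
after SUB r3, r3, r4: r3=(-1)-(-3)=2
after LDR r4, [r0]: r4=M[116]=-3
after OR r3, r3, r4: r3=2|(-3)=-1
after ADD r0, r0, #4: r0=116+4=120
after SUB r1, r1, #1: r1=6-1=5
CMP r1, #5  (cmp 5,5)
BGT L2: not taken
STR r4, [104] → M[104]=-3
halt.
Total executed instructions: 56.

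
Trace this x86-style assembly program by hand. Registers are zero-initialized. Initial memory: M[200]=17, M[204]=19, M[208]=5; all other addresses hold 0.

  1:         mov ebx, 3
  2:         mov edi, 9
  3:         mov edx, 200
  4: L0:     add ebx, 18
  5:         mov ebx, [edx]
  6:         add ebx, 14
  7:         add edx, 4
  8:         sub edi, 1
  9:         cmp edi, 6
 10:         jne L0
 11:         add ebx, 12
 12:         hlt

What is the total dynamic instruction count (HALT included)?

after mov ebx, 3: ebx=3
after mov edi, 9: edi=9
after mov edx, 200: edx=200
after add ebx, 18: ebx=3+18=21
after mov ebx, [edx]: ebx=M[200]=17
after add ebx, 14: ebx=17+14=31
after add edx, 4: edx=200+4=204
after sub edi, 1: edi=9-1=8
cmp edi, 6  (cmp 8,6)
jne L0: taken
after add ebx, 18: ebx=31+18=49
after mov ebx, [edx]: ebx=M[204]=19
after add ebx, 14: ebx=19+14=33
after add edx, 4: edx=204+4=208
after sub edi, 1: edi=8-1=7
cmp edi, 6  (cmp 7,6)
jne L0: taken
after add ebx, 18: ebx=33+18=51
after mov ebx, [edx]: ebx=M[208]=5
after add ebx, 14: ebx=5+14=19
after add edx, 4: edx=208+4=212
after sub edi, 1: edi=7-1=6
cmp edi, 6  (cmp 6,6)
jne L0: not taken
after add ebx, 12: ebx=19+12=31
halt.
Total executed instructions: 26.

26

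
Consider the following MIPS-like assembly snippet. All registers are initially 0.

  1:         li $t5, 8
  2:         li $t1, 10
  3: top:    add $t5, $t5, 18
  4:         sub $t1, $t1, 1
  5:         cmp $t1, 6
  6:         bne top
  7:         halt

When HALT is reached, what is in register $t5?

after li $t5, 8: $t5=8
after li $t1, 10: $t1=10
after add $t5, $t5, 18: $t5=8+18=26
after sub $t1, $t1, 1: $t1=10-1=9
cmp $t1, 6  (cmp 9,6)
bne top: taken
after add $t5, $t5, 18: $t5=26+18=44
after sub $t1, $t1, 1: $t1=9-1=8
cmp $t1, 6  (cmp 8,6)
bne top: taken
after add $t5, $t5, 18: $t5=44+18=62
after sub $t1, $t1, 1: $t1=8-1=7
cmp $t1, 6  (cmp 7,6)
bne top: taken
after add $t5, $t5, 18: $t5=62+18=80
after sub $t1, $t1, 1: $t1=7-1=6
cmp $t1, 6  (cmp 6,6)
bne top: not taken
halt.

80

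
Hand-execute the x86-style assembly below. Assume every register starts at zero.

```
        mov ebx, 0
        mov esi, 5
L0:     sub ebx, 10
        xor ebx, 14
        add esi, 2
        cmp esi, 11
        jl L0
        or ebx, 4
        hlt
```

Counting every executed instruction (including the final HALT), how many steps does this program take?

19

mov ebx, 0 → ebx=0
mov esi, 5 → esi=5
sub ebx, 10 → ebx=0-10=-10
xor ebx, 14 → ebx=(-10)^14=-8
add esi, 2 → esi=5+2=7
cmp esi, 11  (cmp 7,11)
jl L0: taken
sub ebx, 10 → ebx=(-8)-10=-18
xor ebx, 14 → ebx=(-18)^14=-32
add esi, 2 → esi=7+2=9
cmp esi, 11  (cmp 9,11)
jl L0: taken
sub ebx, 10 → ebx=(-32)-10=-42
xor ebx, 14 → ebx=(-42)^14=-40
add esi, 2 → esi=9+2=11
cmp esi, 11  (cmp 11,11)
jl L0: not taken
or ebx, 4 → ebx=(-40)|4=-36
halt.
Total executed instructions: 19.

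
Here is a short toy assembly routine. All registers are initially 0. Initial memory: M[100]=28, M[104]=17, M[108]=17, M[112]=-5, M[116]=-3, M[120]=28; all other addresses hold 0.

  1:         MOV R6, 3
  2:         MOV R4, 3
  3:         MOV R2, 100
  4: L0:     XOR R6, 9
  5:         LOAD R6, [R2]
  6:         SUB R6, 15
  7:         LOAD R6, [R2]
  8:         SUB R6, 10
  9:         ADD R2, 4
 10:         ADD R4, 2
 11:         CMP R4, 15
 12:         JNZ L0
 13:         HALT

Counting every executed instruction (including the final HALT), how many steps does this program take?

58

MOV R6, 3 → R6=3
MOV R4, 3 → R4=3
MOV R2, 100 → R2=100
XOR R6, 9 → R6=3^9=10
LOAD R6, [R2] → R6=M[100]=28
SUB R6, 15 → R6=28-15=13
LOAD R6, [R2] → R6=M[100]=28
SUB R6, 10 → R6=28-10=18
ADD R2, 4 → R2=100+4=104
ADD R4, 2 → R4=3+2=5
CMP R4, 15  (cmp 5,15)
JNZ L0: taken
XOR R6, 9 → R6=18^9=27
LOAD R6, [R2] → R6=M[104]=17
SUB R6, 15 → R6=17-15=2
LOAD R6, [R2] → R6=M[104]=17
SUB R6, 10 → R6=17-10=7
ADD R2, 4 → R2=104+4=108
ADD R4, 2 → R4=5+2=7
CMP R4, 15  (cmp 7,15)
JNZ L0: taken
XOR R6, 9 → R6=7^9=14
LOAD R6, [R2] → R6=M[108]=17
SUB R6, 15 → R6=17-15=2
LOAD R6, [R2] → R6=M[108]=17
SUB R6, 10 → R6=17-10=7
ADD R2, 4 → R2=108+4=112
ADD R4, 2 → R4=7+2=9
CMP R4, 15  (cmp 9,15)
JNZ L0: taken
XOR R6, 9 → R6=7^9=14
LOAD R6, [R2] → R6=M[112]=-5
SUB R6, 15 → R6=(-5)-15=-20
LOAD R6, [R2] → R6=M[112]=-5
SUB R6, 10 → R6=(-5)-10=-15
ADD R2, 4 → R2=112+4=116
ADD R4, 2 → R4=9+2=11
CMP R4, 15  (cmp 11,15)
JNZ L0: taken
XOR R6, 9 → R6=(-15)^9=-8
LOAD R6, [R2] → R6=M[116]=-3
SUB R6, 15 → R6=(-3)-15=-18
LOAD R6, [R2] → R6=M[116]=-3
SUB R6, 10 → R6=(-3)-10=-13
ADD R2, 4 → R2=116+4=120
ADD R4, 2 → R4=11+2=13
CMP R4, 15  (cmp 13,15)
JNZ L0: taken
XOR R6, 9 → R6=(-13)^9=-6
LOAD R6, [R2] → R6=M[120]=28
SUB R6, 15 → R6=28-15=13
LOAD R6, [R2] → R6=M[120]=28
SUB R6, 10 → R6=28-10=18
ADD R2, 4 → R2=120+4=124
ADD R4, 2 → R4=13+2=15
CMP R4, 15  (cmp 15,15)
JNZ L0: not taken
halt.
Total executed instructions: 58.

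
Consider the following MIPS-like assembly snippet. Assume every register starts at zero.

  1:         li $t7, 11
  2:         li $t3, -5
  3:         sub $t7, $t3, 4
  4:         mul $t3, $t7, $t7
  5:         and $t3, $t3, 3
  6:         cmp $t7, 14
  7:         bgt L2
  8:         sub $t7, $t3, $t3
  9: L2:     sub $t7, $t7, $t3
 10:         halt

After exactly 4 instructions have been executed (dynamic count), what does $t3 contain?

81

$t7=11
$t3=-5
$t7=(-5)-4=-9
$t3=(-9)*(-9)=81
After step 4: $t3 = 81.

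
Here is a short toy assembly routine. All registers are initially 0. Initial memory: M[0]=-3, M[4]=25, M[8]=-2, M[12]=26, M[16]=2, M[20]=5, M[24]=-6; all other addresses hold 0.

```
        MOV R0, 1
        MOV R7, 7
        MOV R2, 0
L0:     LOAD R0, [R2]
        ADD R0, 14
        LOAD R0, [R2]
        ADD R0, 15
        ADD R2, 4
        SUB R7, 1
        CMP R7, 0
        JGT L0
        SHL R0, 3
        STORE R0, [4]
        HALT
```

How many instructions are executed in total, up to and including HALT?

62

R0=1
R7=7
R2=0
R0=M[0]=-3
R0=(-3)+14=11
R0=M[0]=-3
R0=(-3)+15=12
R2=0+4=4
R7=7-1=6
CMP R7, 0  (cmp 6,0)
JGT L0: taken
R0=M[4]=25
R0=25+14=39
R0=M[4]=25
R0=25+15=40
R2=4+4=8
R7=6-1=5
CMP R7, 0  (cmp 5,0)
JGT L0: taken
R0=M[8]=-2
R0=(-2)+14=12
R0=M[8]=-2
R0=(-2)+15=13
R2=8+4=12
R7=5-1=4
CMP R7, 0  (cmp 4,0)
JGT L0: taken
R0=M[12]=26
R0=26+14=40
R0=M[12]=26
R0=26+15=41
R2=12+4=16
R7=4-1=3
CMP R7, 0  (cmp 3,0)
JGT L0: taken
R0=M[16]=2
R0=2+14=16
R0=M[16]=2
R0=2+15=17
R2=16+4=20
R7=3-1=2
CMP R7, 0  (cmp 2,0)
JGT L0: taken
R0=M[20]=5
R0=5+14=19
R0=M[20]=5
R0=5+15=20
R2=20+4=24
R7=2-1=1
CMP R7, 0  (cmp 1,0)
JGT L0: taken
R0=M[24]=-6
R0=(-6)+14=8
R0=M[24]=-6
R0=(-6)+15=9
R2=24+4=28
R7=1-1=0
CMP R7, 0  (cmp 0,0)
JGT L0: not taken
R0=9<<3=72
STORE R0, [4] → M[4]=72
halt.
Total executed instructions: 62.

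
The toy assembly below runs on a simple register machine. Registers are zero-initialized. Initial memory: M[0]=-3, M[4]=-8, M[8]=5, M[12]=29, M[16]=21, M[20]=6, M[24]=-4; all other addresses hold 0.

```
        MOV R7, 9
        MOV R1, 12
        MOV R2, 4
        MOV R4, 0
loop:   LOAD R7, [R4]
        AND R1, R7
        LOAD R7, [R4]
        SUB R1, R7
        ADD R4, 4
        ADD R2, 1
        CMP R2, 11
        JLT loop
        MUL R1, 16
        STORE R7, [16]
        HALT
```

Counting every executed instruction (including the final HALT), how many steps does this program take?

63

R7=9
R1=12
R2=4
R4=0
R7=M[0]=-3
R1=12&(-3)=12
R7=M[0]=-3
R1=12-(-3)=15
R4=0+4=4
R2=4+1=5
CMP R2, 11  (cmp 5,11)
JLT loop: taken
R7=M[4]=-8
R1=15&(-8)=8
R7=M[4]=-8
R1=8-(-8)=16
R4=4+4=8
R2=5+1=6
CMP R2, 11  (cmp 6,11)
JLT loop: taken
R7=M[8]=5
R1=16&5=0
R7=M[8]=5
R1=0-5=-5
R4=8+4=12
R2=6+1=7
CMP R2, 11  (cmp 7,11)
JLT loop: taken
R7=M[12]=29
R1=(-5)&29=25
R7=M[12]=29
R1=25-29=-4
R4=12+4=16
R2=7+1=8
CMP R2, 11  (cmp 8,11)
JLT loop: taken
R7=M[16]=21
R1=(-4)&21=20
R7=M[16]=21
R1=20-21=-1
R4=16+4=20
R2=8+1=9
CMP R2, 11  (cmp 9,11)
JLT loop: taken
R7=M[20]=6
R1=(-1)&6=6
R7=M[20]=6
R1=6-6=0
R4=20+4=24
R2=9+1=10
CMP R2, 11  (cmp 10,11)
JLT loop: taken
R7=M[24]=-4
R1=0&(-4)=0
R7=M[24]=-4
R1=0-(-4)=4
R4=24+4=28
R2=10+1=11
CMP R2, 11  (cmp 11,11)
JLT loop: not taken
R1=4*16=64
STORE R7, [16] → M[16]=-4
halt.
Total executed instructions: 63.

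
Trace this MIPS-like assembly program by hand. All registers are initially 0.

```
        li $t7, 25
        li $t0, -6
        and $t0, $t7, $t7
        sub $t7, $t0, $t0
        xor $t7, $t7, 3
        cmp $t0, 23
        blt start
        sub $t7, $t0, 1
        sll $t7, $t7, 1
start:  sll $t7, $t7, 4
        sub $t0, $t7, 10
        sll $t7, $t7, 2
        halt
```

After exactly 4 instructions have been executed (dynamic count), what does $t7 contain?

0

after li $t7, 25: $t7=25
after li $t0, -6: $t0=-6
after and $t0, $t7, $t7: $t0=25&25=25
after sub $t7, $t0, $t0: $t7=25-25=0
After step 4: $t7 = 0.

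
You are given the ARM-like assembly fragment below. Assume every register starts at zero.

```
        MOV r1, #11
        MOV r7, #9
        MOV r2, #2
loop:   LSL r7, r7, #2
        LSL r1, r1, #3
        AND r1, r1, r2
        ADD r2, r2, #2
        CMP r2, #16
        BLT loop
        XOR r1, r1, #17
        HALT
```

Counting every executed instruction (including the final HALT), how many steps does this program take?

after MOV r1, #11: r1=11
after MOV r7, #9: r7=9
after MOV r2, #2: r2=2
after LSL r7, r7, #2: r7=9<<2=36
after LSL r1, r1, #3: r1=11<<3=88
after AND r1, r1, r2: r1=88&2=0
after ADD r2, r2, #2: r2=2+2=4
CMP r2, #16  (cmp 4,16)
BLT loop: taken
after LSL r7, r7, #2: r7=36<<2=144
after LSL r1, r1, #3: r1=0<<3=0
after AND r1, r1, r2: r1=0&4=0
after ADD r2, r2, #2: r2=4+2=6
CMP r2, #16  (cmp 6,16)
BLT loop: taken
after LSL r7, r7, #2: r7=144<<2=576
after LSL r1, r1, #3: r1=0<<3=0
after AND r1, r1, r2: r1=0&6=0
after ADD r2, r2, #2: r2=6+2=8
CMP r2, #16  (cmp 8,16)
BLT loop: taken
after LSL r7, r7, #2: r7=576<<2=2304
after LSL r1, r1, #3: r1=0<<3=0
after AND r1, r1, r2: r1=0&8=0
after ADD r2, r2, #2: r2=8+2=10
CMP r2, #16  (cmp 10,16)
BLT loop: taken
after LSL r7, r7, #2: r7=2304<<2=9216
after LSL r1, r1, #3: r1=0<<3=0
after AND r1, r1, r2: r1=0&10=0
after ADD r2, r2, #2: r2=10+2=12
CMP r2, #16  (cmp 12,16)
BLT loop: taken
after LSL r7, r7, #2: r7=9216<<2=36864
after LSL r1, r1, #3: r1=0<<3=0
after AND r1, r1, r2: r1=0&12=0
after ADD r2, r2, #2: r2=12+2=14
CMP r2, #16  (cmp 14,16)
BLT loop: taken
after LSL r7, r7, #2: r7=36864<<2=147456
after LSL r1, r1, #3: r1=0<<3=0
after AND r1, r1, r2: r1=0&14=0
after ADD r2, r2, #2: r2=14+2=16
CMP r2, #16  (cmp 16,16)
BLT loop: not taken
after XOR r1, r1, #17: r1=0^17=17
halt.
Total executed instructions: 47.

47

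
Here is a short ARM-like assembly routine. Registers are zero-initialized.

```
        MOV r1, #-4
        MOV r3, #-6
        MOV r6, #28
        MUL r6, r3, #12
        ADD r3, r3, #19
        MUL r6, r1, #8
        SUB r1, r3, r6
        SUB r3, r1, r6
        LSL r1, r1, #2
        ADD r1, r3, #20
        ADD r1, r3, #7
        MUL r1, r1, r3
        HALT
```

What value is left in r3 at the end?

77

after MOV r1, #-4: r1=-4
after MOV r3, #-6: r3=-6
after MOV r6, #28: r6=28
after MUL r6, r3, #12: r6=(-6)*12=-72
after ADD r3, r3, #19: r3=(-6)+19=13
after MUL r6, r1, #8: r6=(-4)*8=-32
after SUB r1, r3, r6: r1=13-(-32)=45
after SUB r3, r1, r6: r3=45-(-32)=77
after LSL r1, r1, #2: r1=45<<2=180
after ADD r1, r3, #20: r1=77+20=97
after ADD r1, r3, #7: r1=77+7=84
after MUL r1, r1, r3: r1=84*77=6468
halt.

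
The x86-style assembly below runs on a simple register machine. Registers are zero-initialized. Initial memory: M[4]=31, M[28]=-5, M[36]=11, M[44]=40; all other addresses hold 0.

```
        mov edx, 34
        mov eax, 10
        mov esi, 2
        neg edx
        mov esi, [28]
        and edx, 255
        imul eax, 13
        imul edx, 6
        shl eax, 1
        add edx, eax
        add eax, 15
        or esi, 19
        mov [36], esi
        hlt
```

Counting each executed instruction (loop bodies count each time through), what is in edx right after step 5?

-34

mov edx, 34 → edx=34
mov eax, 10 → eax=10
mov esi, 2 → esi=2
neg edx → edx=-(34)=-34
mov esi, [28] → esi=M[28]=-5
After step 5: edx = -34.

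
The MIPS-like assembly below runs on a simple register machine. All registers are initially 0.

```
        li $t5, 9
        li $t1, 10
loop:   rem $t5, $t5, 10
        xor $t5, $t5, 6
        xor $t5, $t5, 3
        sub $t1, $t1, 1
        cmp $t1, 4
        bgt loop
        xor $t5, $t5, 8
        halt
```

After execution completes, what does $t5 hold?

after li $t5, 9: $t5=9
after li $t1, 10: $t1=10
after rem $t5, $t5, 10: $t5=9%10=9
after xor $t5, $t5, 6: $t5=9^6=15
after xor $t5, $t5, 3: $t5=15^3=12
after sub $t1, $t1, 1: $t1=10-1=9
cmp $t1, 4  (cmp 9,4)
bgt loop: taken
after rem $t5, $t5, 10: $t5=12%10=2
after xor $t5, $t5, 6: $t5=2^6=4
after xor $t5, $t5, 3: $t5=4^3=7
after sub $t1, $t1, 1: $t1=9-1=8
cmp $t1, 4  (cmp 8,4)
bgt loop: taken
after rem $t5, $t5, 10: $t5=7%10=7
after xor $t5, $t5, 6: $t5=7^6=1
after xor $t5, $t5, 3: $t5=1^3=2
after sub $t1, $t1, 1: $t1=8-1=7
cmp $t1, 4  (cmp 7,4)
bgt loop: taken
after rem $t5, $t5, 10: $t5=2%10=2
after xor $t5, $t5, 6: $t5=2^6=4
after xor $t5, $t5, 3: $t5=4^3=7
after sub $t1, $t1, 1: $t1=7-1=6
cmp $t1, 4  (cmp 6,4)
bgt loop: taken
after rem $t5, $t5, 10: $t5=7%10=7
after xor $t5, $t5, 6: $t5=7^6=1
after xor $t5, $t5, 3: $t5=1^3=2
after sub $t1, $t1, 1: $t1=6-1=5
cmp $t1, 4  (cmp 5,4)
bgt loop: taken
after rem $t5, $t5, 10: $t5=2%10=2
after xor $t5, $t5, 6: $t5=2^6=4
after xor $t5, $t5, 3: $t5=4^3=7
after sub $t1, $t1, 1: $t1=5-1=4
cmp $t1, 4  (cmp 4,4)
bgt loop: not taken
after xor $t5, $t5, 8: $t5=7^8=15
halt.

15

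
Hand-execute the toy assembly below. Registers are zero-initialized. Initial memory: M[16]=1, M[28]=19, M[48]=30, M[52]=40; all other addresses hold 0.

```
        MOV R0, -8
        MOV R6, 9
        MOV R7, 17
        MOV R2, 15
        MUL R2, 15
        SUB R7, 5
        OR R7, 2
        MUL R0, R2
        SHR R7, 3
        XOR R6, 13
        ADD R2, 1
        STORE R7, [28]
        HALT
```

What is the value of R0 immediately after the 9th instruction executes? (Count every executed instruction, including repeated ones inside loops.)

-1800

R0=-8
R6=9
R7=17
R2=15
R2=15*15=225
R7=17-5=12
R7=12|2=14
R0=(-8)*225=-1800
R7=14>>3=1
After step 9: R0 = -1800.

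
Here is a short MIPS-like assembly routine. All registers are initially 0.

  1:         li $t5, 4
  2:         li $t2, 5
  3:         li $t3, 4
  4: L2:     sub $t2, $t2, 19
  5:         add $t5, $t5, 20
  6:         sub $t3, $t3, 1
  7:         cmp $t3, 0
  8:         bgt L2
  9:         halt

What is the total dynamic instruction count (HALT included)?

24

$t5=4
$t2=5
$t3=4
$t2=5-19=-14
$t5=4+20=24
$t3=4-1=3
cmp $t3, 0  (cmp 3,0)
bgt L2: taken
$t2=(-14)-19=-33
$t5=24+20=44
$t3=3-1=2
cmp $t3, 0  (cmp 2,0)
bgt L2: taken
$t2=(-33)-19=-52
$t5=44+20=64
$t3=2-1=1
cmp $t3, 0  (cmp 1,0)
bgt L2: taken
$t2=(-52)-19=-71
$t5=64+20=84
$t3=1-1=0
cmp $t3, 0  (cmp 0,0)
bgt L2: not taken
halt.
Total executed instructions: 24.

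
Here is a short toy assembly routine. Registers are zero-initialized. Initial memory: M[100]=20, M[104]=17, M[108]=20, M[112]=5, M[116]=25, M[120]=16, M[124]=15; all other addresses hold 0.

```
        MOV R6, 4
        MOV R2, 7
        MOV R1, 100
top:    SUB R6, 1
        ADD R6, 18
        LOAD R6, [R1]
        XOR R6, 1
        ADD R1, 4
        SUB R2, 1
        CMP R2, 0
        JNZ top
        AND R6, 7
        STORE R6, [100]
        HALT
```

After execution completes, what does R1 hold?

128

R6=4
R2=7
R1=100
R6=4-1=3
R6=3+18=21
R6=M[100]=20
R6=20^1=21
R1=100+4=104
R2=7-1=6
CMP R2, 0  (cmp 6,0)
JNZ top: taken
R6=21-1=20
R6=20+18=38
R6=M[104]=17
R6=17^1=16
R1=104+4=108
R2=6-1=5
CMP R2, 0  (cmp 5,0)
JNZ top: taken
R6=16-1=15
R6=15+18=33
R6=M[108]=20
R6=20^1=21
R1=108+4=112
R2=5-1=4
CMP R2, 0  (cmp 4,0)
JNZ top: taken
R6=21-1=20
R6=20+18=38
R6=M[112]=5
R6=5^1=4
R1=112+4=116
R2=4-1=3
CMP R2, 0  (cmp 3,0)
JNZ top: taken
R6=4-1=3
R6=3+18=21
R6=M[116]=25
R6=25^1=24
R1=116+4=120
R2=3-1=2
CMP R2, 0  (cmp 2,0)
JNZ top: taken
R6=24-1=23
R6=23+18=41
R6=M[120]=16
R6=16^1=17
R1=120+4=124
R2=2-1=1
CMP R2, 0  (cmp 1,0)
JNZ top: taken
R6=17-1=16
R6=16+18=34
R6=M[124]=15
R6=15^1=14
R1=124+4=128
R2=1-1=0
CMP R2, 0  (cmp 0,0)
JNZ top: not taken
R6=14&7=6
STORE R6, [100] → M[100]=6
halt.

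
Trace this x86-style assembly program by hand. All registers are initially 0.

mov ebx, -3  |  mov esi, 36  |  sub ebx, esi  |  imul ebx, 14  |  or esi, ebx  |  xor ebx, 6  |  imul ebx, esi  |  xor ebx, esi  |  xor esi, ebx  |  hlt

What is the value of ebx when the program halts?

mov ebx, -3 → ebx=-3
mov esi, 36 → esi=36
sub ebx, esi → ebx=(-3)-36=-39
imul ebx, 14 → ebx=(-39)*14=-546
or esi, ebx → esi=36|(-546)=-514
xor ebx, 6 → ebx=(-546)^6=-552
imul ebx, esi → ebx=(-552)*(-514)=283728
xor ebx, esi → ebx=283728^(-514)=-284242
xor esi, ebx → esi=(-514)^(-284242)=283728
halt.

-284242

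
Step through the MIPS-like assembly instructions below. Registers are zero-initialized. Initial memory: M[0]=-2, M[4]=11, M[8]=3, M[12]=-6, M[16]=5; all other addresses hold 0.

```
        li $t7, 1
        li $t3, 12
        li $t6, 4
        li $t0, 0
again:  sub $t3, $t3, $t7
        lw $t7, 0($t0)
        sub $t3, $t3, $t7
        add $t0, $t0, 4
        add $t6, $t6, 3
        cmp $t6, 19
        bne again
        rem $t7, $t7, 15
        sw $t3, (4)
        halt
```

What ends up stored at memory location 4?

$t7=1
$t3=12
$t6=4
$t0=0
$t3=12-1=11
$t7=M[0]=-2
$t3=11-(-2)=13
$t0=0+4=4
$t6=4+3=7
cmp $t6, 19  (cmp 7,19)
bne again: taken
$t3=13-(-2)=15
$t7=M[4]=11
$t3=15-11=4
$t0=4+4=8
$t6=7+3=10
cmp $t6, 19  (cmp 10,19)
bne again: taken
$t3=4-11=-7
$t7=M[8]=3
$t3=(-7)-3=-10
$t0=8+4=12
$t6=10+3=13
cmp $t6, 19  (cmp 13,19)
bne again: taken
$t3=(-10)-3=-13
$t7=M[12]=-6
$t3=(-13)-(-6)=-7
$t0=12+4=16
$t6=13+3=16
cmp $t6, 19  (cmp 16,19)
bne again: taken
$t3=(-7)-(-6)=-1
$t7=M[16]=5
$t3=(-1)-5=-6
$t0=16+4=20
$t6=16+3=19
cmp $t6, 19  (cmp 19,19)
bne again: not taken
$t7=5%15=5
sw $t3, (4) → M[4]=-6
halt.

-6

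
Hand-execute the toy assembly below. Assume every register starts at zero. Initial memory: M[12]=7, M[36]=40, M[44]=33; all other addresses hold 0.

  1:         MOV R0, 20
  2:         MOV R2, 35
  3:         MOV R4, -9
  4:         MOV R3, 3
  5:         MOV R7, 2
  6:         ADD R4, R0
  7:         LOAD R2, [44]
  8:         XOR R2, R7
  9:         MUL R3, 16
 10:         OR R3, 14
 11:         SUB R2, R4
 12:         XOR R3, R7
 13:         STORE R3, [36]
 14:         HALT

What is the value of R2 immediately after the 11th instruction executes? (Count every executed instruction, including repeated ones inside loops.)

after MOV R0, 20: R0=20
after MOV R2, 35: R2=35
after MOV R4, -9: R4=-9
after MOV R3, 3: R3=3
after MOV R7, 2: R7=2
after ADD R4, R0: R4=(-9)+20=11
after LOAD R2, [44]: R2=M[44]=33
after XOR R2, R7: R2=33^2=35
after MUL R3, 16: R3=3*16=48
after OR R3, 14: R3=48|14=62
after SUB R2, R4: R2=35-11=24
After step 11: R2 = 24.

24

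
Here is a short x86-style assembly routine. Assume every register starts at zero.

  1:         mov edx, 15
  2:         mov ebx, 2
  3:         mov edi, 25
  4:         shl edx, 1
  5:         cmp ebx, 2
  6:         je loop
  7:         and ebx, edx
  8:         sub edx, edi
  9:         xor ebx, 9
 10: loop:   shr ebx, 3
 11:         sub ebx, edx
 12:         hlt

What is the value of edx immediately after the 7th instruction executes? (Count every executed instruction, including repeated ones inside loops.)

edx=15
ebx=2
edi=25
edx=15<<1=30
cmp ebx, 2  (cmp 2,2)
je loop: taken
ebx=2>>3=0
After step 7: edx = 30.

30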